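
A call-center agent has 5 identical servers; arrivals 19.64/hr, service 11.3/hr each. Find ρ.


ρ = λ/(cμ) = 19.64/(5·11.3) = 19.64/56.50 = 0.3476

Final: 0.3476


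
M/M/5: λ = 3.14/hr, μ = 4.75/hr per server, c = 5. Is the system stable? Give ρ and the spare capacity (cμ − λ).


Total capacity cμ = 5·4.75 = 23.75/hr
ρ = λ/(cμ) = 3.14/23.75 = 0.1322
Stable ⇔ ρ < 1: YES
Spare capacity = cμ − λ = 23.75 − 3.14 = 20.61/hr

Final: ρ = 0.1322; stable; margin = 20.61/hr


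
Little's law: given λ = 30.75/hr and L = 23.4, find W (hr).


W = L/λ = 23.4/30.75 = 0.7610 hr

Final: 0.7610 hr


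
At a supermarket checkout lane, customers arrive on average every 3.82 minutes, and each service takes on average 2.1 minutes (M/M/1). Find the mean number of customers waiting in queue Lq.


λ = 60/3.82 = 15.7068 /hr
μ = 60/2.1 = 28.5714 /hr
ρ = λ/μ = 15.7068/28.5714 = 0.5497
Lq = ρ²/(1−ρ) = 0.3022/0.4503 = 0.6712

Final: 0.6712


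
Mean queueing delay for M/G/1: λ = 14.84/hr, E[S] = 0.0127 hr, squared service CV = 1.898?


ρ = λ·E[S] = 14.84·0.0127 = 0.1885
E[S²] = E[S]²(1+C_s²) = 0.0127²·(1+1.898) = 0.0004674
Wq = λ·E[S²]/(2(1−ρ)) = 14.84·0.0004674/(2·0.8115) = 0.004274 hr

Final: 0.004274 hr


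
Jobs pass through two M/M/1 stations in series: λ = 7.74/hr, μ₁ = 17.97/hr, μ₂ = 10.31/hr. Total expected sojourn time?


Each node sees arrival rate λ = 7.74/hr (tandem ⇒ throughput preserved).
W₁ = 1/(μ₁−λ) = 1/(17.97−7.74) = 0.09775 hr
W₂ = 1/(μ₂−λ) = 1/(10.31−7.74) = 0.38911 hr
W_total = W₁ + W₂ = 0.09775 + 0.38911 = 0.48686 hr

Final: 0.48686 hr


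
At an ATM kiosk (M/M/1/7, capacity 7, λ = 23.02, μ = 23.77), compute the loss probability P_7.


ρ = λ/μ = 23.02/23.77 = 0.9684
P_K = (1−ρ)ρ^K/(1−ρ^(K+1)) = (0.03155·0.798975)/(1 − 0.773765)
= 0.025210/0.226235 = 0.111431

Final: 0.111431


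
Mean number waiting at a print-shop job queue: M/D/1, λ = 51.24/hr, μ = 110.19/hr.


ρ = 51.24/110.19 = 0.4650
M/D/1: Lq = ρ²/(2(1−ρ)) = 0.2162/(2·0.5350) = 0.20210

Final: 0.20210


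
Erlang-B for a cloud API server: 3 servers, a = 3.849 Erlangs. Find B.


B(c,a) = (a^c/c!) / Σ_{k=0}^{c} a^k/k!
a^3/3! = 9.503695
Σ terms (k=0..3): 1.00000 + 3.84900 + 7.40740 + 9.50369 = 21.760095
B = 9.503695/21.760095 = 0.436749

Final: 0.436749


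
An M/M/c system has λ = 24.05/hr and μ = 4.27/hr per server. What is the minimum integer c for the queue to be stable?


Stability requires cμ > λ ⇔ c > λ/μ.
λ/μ = 24.05/4.27 = 5.6323
Minimum integer c = ⌊5.6323⌋ + 1 = 6
Check: 6·4.27 = 25.62 > 24.05, while 5·4.27 = 21.35 ≤ 24.05

Final: 6 servers


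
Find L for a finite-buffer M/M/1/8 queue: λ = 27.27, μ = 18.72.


ρ = 27.27/18.72 = 1.4567
L = ρ[1 − (K+1)ρ^K + Kρ^(K+1)] / [(1−ρ)(1−ρ^(K+1))]
Numerator: 1.4567·(1 − 9·20.278431 + 8·29.540214) = 79.851915
Denominator: (-0.4567)·(-28.540214) = 13.035194
L = 79.851915/13.035194 = 6.1259

Final: 6.1259


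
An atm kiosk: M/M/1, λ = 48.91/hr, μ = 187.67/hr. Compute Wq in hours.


ρ = 48.91/187.67 = 0.2606
Wq = ρ/(μ−λ) = 0.2606/(187.67 − 48.91) = 0.2606/138.76 = 0.001878 hr

Final: 0.001878 hr


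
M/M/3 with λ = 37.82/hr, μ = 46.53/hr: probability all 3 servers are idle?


a = λ/μ = 37.82/46.53 = 0.8128; ρ = a/c = 0.2709
Σ_{k=0}^{2} a^k/k! (terms k=0..2) = 1.00000 + 0.81281 + 0.33033 = 2.14314
Tail: a^3/(3!(1−ρ)) = 0.53699/(6·0.7291) = 0.12276
P₀ = 1/(2.14314 + 0.12276) = 1/2.26590 = 0.441327

Final: 0.441327


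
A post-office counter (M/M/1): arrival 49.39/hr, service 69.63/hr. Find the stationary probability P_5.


ρ = 49.39/69.63 = 0.7093
P_n = (1−ρ)·ρ^n = (1 − 0.7093)·0.7093^5 = 0.2907·0.179561 = 0.052195

Final: 0.052195


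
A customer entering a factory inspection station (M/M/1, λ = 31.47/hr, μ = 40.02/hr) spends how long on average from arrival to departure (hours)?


W = 1/(μ−λ) = 1/(40.02 − 31.47) = 1/8.55 = 0.1170 hr

Final: 0.1170 hr


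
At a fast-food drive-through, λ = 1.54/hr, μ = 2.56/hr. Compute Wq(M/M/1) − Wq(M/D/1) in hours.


ρ = 1.54/2.56 = 0.6016
Wq(M/M/1) = ρ/(μ−λ) = 0.6016/1.02 = 0.58977 hr
Wq(M/D/1) = ρ/(2(μ−λ)) = 0.29488 hr
Savings = 0.58977 − 0.29488 = 0.29488 hr

Final: 0.29488 hr


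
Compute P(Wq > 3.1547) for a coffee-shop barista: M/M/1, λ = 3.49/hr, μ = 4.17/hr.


ρ = 3.49/4.17 = 0.8369
P(Wq > t) = ρ·e^{−(μ−λ)t} = 0.8369·e^{−2.1452}
= 0.8369·0.117045 = 0.097959

Final: 0.097959


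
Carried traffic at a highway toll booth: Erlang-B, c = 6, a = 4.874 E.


B(6,4.874) = 0.182361 (Erlang-B)
Carried load = a(1 − B) = 4.874·(1 − 0.182361) = 4.874·0.817639 = 3.9852 E

Final: 3.9852 Erlangs


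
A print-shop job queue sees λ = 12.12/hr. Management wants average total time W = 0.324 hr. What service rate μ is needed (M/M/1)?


W = 1/(μ−λ) ⇒ μ − λ = 1/W = 1/0.324 = 3.0864
μ = λ + 1/W = 12.12 + 3.0864 = 15.2064 per hr

Final: 15.2064 /hr


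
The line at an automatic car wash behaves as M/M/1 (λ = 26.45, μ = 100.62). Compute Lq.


ρ = 26.45/100.62 = 0.2629
Lq = ρ²/(1−ρ) = 0.06910/0.7371 = 0.09374

Final: 0.09374


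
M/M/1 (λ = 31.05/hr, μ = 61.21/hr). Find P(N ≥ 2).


ρ = 31.05/61.21 = 0.5073
P(N ≥ n) = ρ^n = 0.5073^2 = 0.257323

Final: 0.257323


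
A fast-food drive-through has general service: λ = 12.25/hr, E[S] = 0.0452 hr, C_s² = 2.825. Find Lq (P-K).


ρ = λ·E[S] = 12.25·0.0452 = 0.5537
Lq = ρ²(1+C_s²)/(2(1−ρ)) = 0.3066·(1+2.825)/(2·0.4463)
= 0.3066·3.8250/0.8926 = 1.31378

Final: 1.31378


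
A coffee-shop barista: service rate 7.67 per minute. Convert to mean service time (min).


Mean service time = 1/μ = 1/7.67 minute = 0.13038 minute
In minutes: 0.13038 × 1 = 0.1304 min

Final: 0.1304 min


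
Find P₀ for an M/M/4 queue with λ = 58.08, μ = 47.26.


a = λ/μ = 58.08/47.26 = 1.2289; ρ = a/c = 0.3072
Σ_{k=0}^{3} a^k/k! (terms k=0..3) = 1.00000 + 1.22895 + 0.75515 + 0.30935 = 3.29345
Tail: a^4/(4!(1−ρ)) = 2.28103/(24·0.6928) = 0.13719
P₀ = 1/(3.29345 + 0.13719) = 1/3.43064 = 0.291491

Final: 0.291491


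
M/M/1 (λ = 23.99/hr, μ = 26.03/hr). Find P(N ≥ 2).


ρ = 23.99/26.03 = 0.9216
P(N ≥ n) = ρ^n = 0.9216^2 = 0.849400

Final: 0.849400


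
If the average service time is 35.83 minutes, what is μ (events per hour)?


μ = 1/(service time) in consistent units.
1 hour = 60 min, so μ = 60/35.83 = 1.6746 per hour

Final: 1.6746 /hr


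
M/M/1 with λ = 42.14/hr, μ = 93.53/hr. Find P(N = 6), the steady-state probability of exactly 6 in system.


ρ = 42.14/93.53 = 0.4506
P_n = (1−ρ)·ρ^n = (1 − 0.4506)·0.4506^6 = 0.5494·0.008365 = 0.004596

Final: 0.004596


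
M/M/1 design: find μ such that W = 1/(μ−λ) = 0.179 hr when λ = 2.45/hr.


W = 1/(μ−λ) ⇒ μ − λ = 1/W = 1/0.179 = 5.5866
μ = λ + 1/W = 2.45 + 5.5866 = 8.0366 per hr

Final: 8.0366 /hr


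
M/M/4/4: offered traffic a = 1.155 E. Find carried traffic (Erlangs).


B(4,1.155) = 0.023518 (Erlang-B)
Carried load = a(1 − B) = 1.155·(1 − 0.023518) = 1.155·0.976482 = 1.1278 E

Final: 1.1278 Erlangs


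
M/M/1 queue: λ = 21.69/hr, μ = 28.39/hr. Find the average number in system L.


ρ = λ/μ = 21.69/28.39 = 0.7640
L = ρ/(1−ρ) = 0.7640/(1 − 0.7640) = 0.7640/0.2360 = 3.2373

Final: 3.2373


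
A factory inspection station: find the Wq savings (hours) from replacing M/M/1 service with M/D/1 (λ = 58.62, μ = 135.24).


ρ = 58.62/135.24 = 0.4335
Wq(M/M/1) = ρ/(μ−λ) = 0.4335/76.62 = 0.005657 hr
Wq(M/D/1) = ρ/(2(μ−λ)) = 0.002829 hr
Savings = 0.005657 − 0.002829 = 0.002829 hr

Final: 0.002829 hr


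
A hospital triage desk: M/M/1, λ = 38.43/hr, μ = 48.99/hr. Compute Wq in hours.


ρ = 38.43/48.99 = 0.7844
Wq = ρ/(μ−λ) = 0.7844/(48.99 − 38.43) = 0.7844/10.56 = 0.07428 hr

Final: 0.07428 hr


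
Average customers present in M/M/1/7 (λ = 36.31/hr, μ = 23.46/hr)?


ρ = 36.31/23.46 = 1.5477
L = ρ[1 − (K+1)ρ^K + Kρ^(K+1)] / [(1−ρ)(1−ρ^(K+1))]
Numerator: 1.5477·(1 − 8·21.275888 + 7·32.929560) = 94.876234
Denominator: (-0.5477)·(-31.929560) = 17.489124
L = 94.876234/17.489124 = 5.4249

Final: 5.4249


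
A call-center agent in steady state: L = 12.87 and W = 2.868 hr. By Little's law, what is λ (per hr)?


λ = L/W = 12.87/2.868 = 4.4874 /hr

Final: 4.4874 /hr


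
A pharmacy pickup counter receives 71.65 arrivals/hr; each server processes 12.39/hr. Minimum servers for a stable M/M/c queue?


Stability requires cμ > λ ⇔ c > λ/μ.
λ/μ = 71.65/12.39 = 5.7829
Minimum integer c = ⌊5.7829⌋ + 1 = 6
Check: 6·12.39 = 74.34 > 71.65, while 5·12.39 = 61.95 ≤ 71.65

Final: 6 servers


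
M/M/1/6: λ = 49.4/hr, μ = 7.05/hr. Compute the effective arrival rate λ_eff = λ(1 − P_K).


ρ = 7.0071; P_K = (1−ρ)ρ^6/(1−ρ^7) = 0.857288
λ_eff = λ(1 − P_K) = 49.4·(1 − 0.857288) = 49.4·0.142712 = 7.0499 /hr

Final: 7.0499 /hr


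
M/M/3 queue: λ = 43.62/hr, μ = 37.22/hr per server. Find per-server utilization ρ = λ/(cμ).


ρ = λ/(cμ) = 43.62/(3·37.22) = 43.62/111.66 = 0.3907

Final: 0.3907


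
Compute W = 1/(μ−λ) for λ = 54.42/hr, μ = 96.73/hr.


W = 1/(μ−λ) = 1/(96.73 − 54.42) = 1/42.31 = 0.02364 hr

Final: 0.02364 hr


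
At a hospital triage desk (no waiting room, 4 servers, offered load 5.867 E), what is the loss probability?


B(c,a) = (a^c/c!) / Σ_{k=0}^{c} a^k/k!
a^4/4! = 49.368861
Σ terms (k=0..4): 1.00000 + 5.86700 + 17.21084 + 33.65867 + 49.36886 = 107.105381
B = 49.368861/107.105381 = 0.460937

Final: 0.460937


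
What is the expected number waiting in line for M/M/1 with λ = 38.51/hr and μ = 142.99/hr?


ρ = 38.51/142.99 = 0.2693
Lq = ρ²/(1−ρ) = 0.07253/0.7307 = 0.09927

Final: 0.09927


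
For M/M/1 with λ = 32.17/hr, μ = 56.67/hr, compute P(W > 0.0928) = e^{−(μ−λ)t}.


W ~ Exponential(μ−λ) for M/M/1.
μ − λ = 56.67 − 32.17 = 24.5000
P(W > t) = e^{−(μ−λ)t} = e^{−2.2736} = 0.102941

Final: 0.102941


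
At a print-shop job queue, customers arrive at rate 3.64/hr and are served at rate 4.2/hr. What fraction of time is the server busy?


ρ = λ/μ = 3.64/4.2 = 0.8667

Final: 0.8667


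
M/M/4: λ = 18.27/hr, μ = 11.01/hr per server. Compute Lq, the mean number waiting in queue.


a = λ/μ = 1.6594; ρ = a/4 = 0.4149
P₀ = 0.187347
Lq = P₀·a^c·ρ / (c!·(1−ρ)²) = 0.187347·7.58237·0.4149/(24·0.34240)
= 0.07171

Final: 0.07171


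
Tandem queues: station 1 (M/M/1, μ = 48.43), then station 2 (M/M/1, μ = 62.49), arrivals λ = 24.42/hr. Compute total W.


Each node sees arrival rate λ = 24.42/hr (tandem ⇒ throughput preserved).
W₁ = 1/(μ₁−λ) = 1/(48.43−24.42) = 0.04165 hr
W₂ = 1/(μ₂−λ) = 1/(62.49−24.42) = 0.02627 hr
W_total = W₁ + W₂ = 0.04165 + 0.02627 = 0.06792 hr

Final: 0.06792 hr


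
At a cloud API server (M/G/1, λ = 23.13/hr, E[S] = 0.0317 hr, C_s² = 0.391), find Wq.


ρ = λ·E[S] = 23.13·0.0317 = 0.7332
E[S²] = E[S]²(1+C_s²) = 0.0317²·(1+0.391) = 0.001398
Wq = λ·E[S²]/(2(1−ρ)) = 23.13·0.001398/(2·0.2668) = 0.06060 hr

Final: 0.06060 hr


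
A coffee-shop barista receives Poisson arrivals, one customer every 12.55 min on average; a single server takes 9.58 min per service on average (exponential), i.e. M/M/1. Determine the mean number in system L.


λ = 60/12.55 = 4.7809 /hr
μ = 60/9.58 = 6.2630 /hr
ρ = λ/μ = 4.7809/6.2630 = 0.7633
L = ρ/(1−ρ) = 0.7633/0.2367 = 3.2256

Final: 3.2256


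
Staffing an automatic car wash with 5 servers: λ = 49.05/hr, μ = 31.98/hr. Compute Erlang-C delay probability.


a = λ/μ = 1.5338; ρ = a/5 = 0.3068
P₀ = 0.215333 (from M/M/c formula)
C(c,a) = [a^c/(c!(1−ρ))]·P₀ = [8.48795/(120·0.6932)]·0.215333
= 0.10203·0.215333 = 0.021971

Final: 0.021971


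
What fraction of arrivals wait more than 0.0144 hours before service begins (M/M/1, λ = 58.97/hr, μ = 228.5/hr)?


ρ = 58.97/228.5 = 0.2581
P(Wq > t) = ρ·e^{−(μ−λ)t} = 0.2581·e^{−2.4412}
= 0.2581·0.087054 = 0.022466

Final: 0.022466


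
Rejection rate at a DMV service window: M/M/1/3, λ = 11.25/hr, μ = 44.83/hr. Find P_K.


ρ = λ/μ = 11.25/44.83 = 0.2509
P_K = (1−ρ)ρ^K/(1−ρ^(K+1)) = (0.7491·0.015803)/(1 − 0.003966)
= 0.011838/0.996034 = 0.011885

Final: 0.011885


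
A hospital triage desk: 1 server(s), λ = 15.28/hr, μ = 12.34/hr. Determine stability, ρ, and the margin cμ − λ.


Total capacity cμ = 1·12.34 = 12.34/hr
ρ = λ/(cμ) = 15.28/12.34 = 1.2382
Stable ⇔ ρ < 1: NO
Spare capacity = cμ − λ = 12.34 − 15.28 = -2.94/hr

Final: ρ = 1.2382; unstable; margin = -2.94/hr


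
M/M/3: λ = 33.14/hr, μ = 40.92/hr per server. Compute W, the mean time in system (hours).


a = 0.8099; ρ = 0.2700; P₀ = 0.442656
Lq = P₀·a^c·ρ/(c!(1−ρ)²) = 0.01985
Wq = Lq/λ = 0.01985/33.14 = 0.0005990 hr
W = Wq + 1/μ = 0.0005990 + 0.02444 = 0.02504 hr

Final: 0.02504 hr


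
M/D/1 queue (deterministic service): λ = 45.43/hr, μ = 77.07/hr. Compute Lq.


ρ = 45.43/77.07 = 0.5895
M/D/1: Lq = ρ²/(2(1−ρ)) = 0.3475/(2·0.4105) = 0.42319

Final: 0.42319


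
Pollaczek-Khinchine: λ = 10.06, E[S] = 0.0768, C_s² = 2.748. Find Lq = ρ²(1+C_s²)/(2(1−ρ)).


ρ = λ·E[S] = 10.06·0.0768 = 0.7726
Lq = ρ²(1+C_s²)/(2(1−ρ)) = 0.5969·(1+2.748)/(2·0.2274)
= 0.5969·3.7480/0.4548 = 4.91941

Final: 4.91941


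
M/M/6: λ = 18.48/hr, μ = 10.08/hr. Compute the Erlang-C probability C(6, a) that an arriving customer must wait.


a = λ/μ = 1.8333; ρ = a/6 = 0.3056
P₀ = 0.159741 (from M/M/c formula)
C(c,a) = [a^c/(c!(1−ρ))]·P₀ = [37.97070/(720·0.6944)]·0.159741
= 0.07594·0.159741 = 0.012131

Final: 0.012131


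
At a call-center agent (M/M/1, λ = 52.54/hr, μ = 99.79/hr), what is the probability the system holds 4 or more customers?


ρ = 52.54/99.79 = 0.5265
P(N ≥ n) = ρ^n = 0.5265^4 = 0.076844

Final: 0.076844


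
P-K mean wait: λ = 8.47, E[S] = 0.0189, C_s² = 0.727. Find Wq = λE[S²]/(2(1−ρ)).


ρ = λ·E[S] = 8.47·0.0189 = 0.1601
E[S²] = E[S]²(1+C_s²) = 0.0189²·(1+0.727) = 0.0006169
Wq = λ·E[S²]/(2(1−ρ)) = 8.47·0.0006169/(2·0.8399) = 0.003111 hr

Final: 0.003111 hr


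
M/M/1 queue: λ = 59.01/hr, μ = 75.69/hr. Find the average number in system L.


ρ = λ/μ = 59.01/75.69 = 0.7796
L = ρ/(1−ρ) = 0.7796/(1 − 0.7796) = 0.7796/0.2204 = 3.5378

Final: 3.5378


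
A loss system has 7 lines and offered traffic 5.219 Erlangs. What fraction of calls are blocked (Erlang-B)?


B(c,a) = (a^c/c!) / Σ_{k=0}^{c} a^k/k!
a^7/7! = 20.925726
Σ terms (k=0..7): 1.00000 + 5.21900 + 13.61898 + 23.69249 + 30.91277 + 32.26675 + 28.06670 + 20.92573 = 155.702412
B = 20.925726/155.702412 = 0.134396

Final: 0.134396


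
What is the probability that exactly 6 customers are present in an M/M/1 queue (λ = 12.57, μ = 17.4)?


ρ = 12.57/17.4 = 0.7224
P_n = (1−ρ)·ρ^n = (1 − 0.7224)·0.7224^6 = 0.2776·0.142140 = 0.039456

Final: 0.039456


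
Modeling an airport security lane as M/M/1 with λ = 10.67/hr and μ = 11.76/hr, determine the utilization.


ρ = λ/μ = 10.67/11.76 = 0.9073

Final: 0.9073


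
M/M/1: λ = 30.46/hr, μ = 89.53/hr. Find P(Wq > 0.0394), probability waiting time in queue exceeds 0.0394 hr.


ρ = 30.46/89.53 = 0.3402
P(Wq > t) = ρ·e^{−(μ−λ)t} = 0.3402·e^{−2.3274}
= 0.3402·0.097553 = 0.033190

Final: 0.033190


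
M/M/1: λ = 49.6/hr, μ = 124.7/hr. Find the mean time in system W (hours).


W = 1/(μ−λ) = 1/(124.7 − 49.6) = 1/75.10 = 0.01332 hr

Final: 0.01332 hr


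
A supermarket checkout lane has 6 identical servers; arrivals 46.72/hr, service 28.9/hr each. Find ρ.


ρ = λ/(cμ) = 46.72/(6·28.9) = 46.72/173.40 = 0.2694

Final: 0.2694


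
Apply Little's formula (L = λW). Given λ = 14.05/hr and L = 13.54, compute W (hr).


W = L/λ = 13.54/14.05 = 0.9637 hr

Final: 0.9637 hr


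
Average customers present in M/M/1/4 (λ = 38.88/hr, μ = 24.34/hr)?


ρ = 38.88/24.34 = 1.5974
L = ρ[1 − (K+1)ρ^K + Kρ^(K+1)] / [(1−ρ)(1−ρ^(K+1))]
Numerator: 1.5974·(1 − 5·6.510626 + 4·10.399882) = 16.047823
Denominator: (-0.5974)·(-9.399882) = 5.615213
L = 16.047823/5.615213 = 2.8579

Final: 2.8579


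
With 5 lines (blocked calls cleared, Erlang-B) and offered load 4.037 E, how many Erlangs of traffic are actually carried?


B(5,4.037) = 0.202371 (Erlang-B)
Carried load = a(1 − B) = 4.037·(1 − 0.202371) = 4.037·0.797629 = 3.2200 E

Final: 3.2200 Erlangs


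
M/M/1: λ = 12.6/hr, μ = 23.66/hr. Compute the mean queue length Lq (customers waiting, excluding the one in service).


ρ = 12.6/23.66 = 0.5325
Lq = ρ²/(1−ρ) = 0.2836/0.4675 = 0.6067

Final: 0.6067


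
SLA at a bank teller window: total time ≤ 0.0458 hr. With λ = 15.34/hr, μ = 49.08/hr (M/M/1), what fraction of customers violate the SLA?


W ~ Exponential(μ−λ) for M/M/1.
μ − λ = 49.08 − 15.34 = 33.7400
P(W > t) = e^{−(μ−λ)t} = e^{−1.5453} = 0.213250

Final: 0.213250


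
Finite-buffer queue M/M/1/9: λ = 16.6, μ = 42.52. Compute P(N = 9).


ρ = λ/μ = 16.6/42.52 = 0.3904
P_K = (1−ρ)ρ^K/(1−ρ^(K+1)) = (0.6096·0.0002107)/(1 − 0.00008225)
= 0.0001284/0.999918 = 0.0001284

Final: 0.0001284


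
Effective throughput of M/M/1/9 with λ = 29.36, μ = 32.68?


ρ = 0.8984; P_K = (1−ρ)ρ^9/(1−ρ^10) = 0.058921
λ_eff = λ(1 − P_K) = 29.36·(1 − 0.058921) = 29.36·0.941079 = 27.6301 /hr

Final: 27.6301 /hr


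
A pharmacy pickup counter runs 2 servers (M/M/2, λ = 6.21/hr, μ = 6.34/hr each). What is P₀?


a = λ/μ = 6.21/6.34 = 0.9795; ρ = a/c = 0.4897
Σ_{k=0}^{1} a^k/k! (terms k=0..1) = 1.00000 + 0.97950 = 1.97950
Tail: a^2/(2!(1−ρ)) = 0.95941/(2·0.5103) = 0.94013
P₀ = 1/(1.97950 + 0.94013) = 1/2.91963 = 0.342509

Final: 0.342509


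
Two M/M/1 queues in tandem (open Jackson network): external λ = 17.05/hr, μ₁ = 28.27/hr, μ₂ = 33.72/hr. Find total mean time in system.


Each node sees arrival rate λ = 17.05/hr (tandem ⇒ throughput preserved).
W₁ = 1/(μ₁−λ) = 1/(28.27−17.05) = 0.08913 hr
W₂ = 1/(μ₂−λ) = 1/(33.72−17.05) = 0.05999 hr
W_total = W₁ + W₂ = 0.08913 + 0.05999 = 0.14911 hr

Final: 0.14911 hr


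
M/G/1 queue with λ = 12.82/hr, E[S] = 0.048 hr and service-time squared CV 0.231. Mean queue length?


ρ = λ·E[S] = 12.82·0.048 = 0.6154
Lq = ρ²(1+C_s²)/(2(1−ρ)) = 0.3787·(1+0.231)/(2·0.3846)
= 0.3787·1.2310/0.7693 = 0.60594

Final: 0.60594


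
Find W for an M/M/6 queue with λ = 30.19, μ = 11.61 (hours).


a = 2.6003; ρ = 0.4334; P₀ = 0.073717
Lq = P₀·a^c·ρ/(c!(1−ρ)²) = 0.04273
Wq = Lq/λ = 0.04273/30.19 = 0.001415 hr
W = Wq + 1/μ = 0.001415 + 0.08613 = 0.08755 hr

Final: 0.08755 hr


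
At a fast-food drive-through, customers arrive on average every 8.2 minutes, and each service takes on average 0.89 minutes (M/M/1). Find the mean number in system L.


λ = 60/8.2 = 7.3171 /hr
μ = 60/0.89 = 67.4157 /hr
ρ = λ/μ = 7.3171/67.4157 = 0.1085
L = ρ/(1−ρ) = 0.1085/0.8915 = 0.1218

Final: 0.1218


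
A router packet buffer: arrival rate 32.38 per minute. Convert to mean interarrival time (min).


Mean interarrival time = 1/λ = 1/32.38 minute = 0.03088 minute
In minutes: 0.03088 × 1 = 0.03088 min

Final: 0.03088 min


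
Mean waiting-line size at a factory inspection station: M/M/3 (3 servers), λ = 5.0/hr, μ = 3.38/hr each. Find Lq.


a = λ/μ = 1.4793; ρ = a/3 = 0.4931
P₀ = 0.215620
Lq = P₀·a^c·ρ / (c!·(1−ρ)²) = 0.215620·3.23713·0.4931/(6·0.25695)
= 0.22324

Final: 0.22324


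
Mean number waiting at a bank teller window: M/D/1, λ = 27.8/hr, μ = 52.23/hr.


ρ = 27.8/52.23 = 0.5323
M/D/1: Lq = ρ²/(2(1−ρ)) = 0.2833/(2·0.4677) = 0.30284

Final: 0.30284


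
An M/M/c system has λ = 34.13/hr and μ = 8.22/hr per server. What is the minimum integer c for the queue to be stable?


Stability requires cμ > λ ⇔ c > λ/μ.
λ/μ = 34.13/8.22 = 4.1521
Minimum integer c = ⌊4.1521⌋ + 1 = 5
Check: 5·8.22 = 41.10 > 34.13, while 4·8.22 = 32.88 ≤ 34.13

Final: 5 servers


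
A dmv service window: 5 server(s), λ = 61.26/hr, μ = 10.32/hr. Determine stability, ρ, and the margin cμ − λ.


Total capacity cμ = 5·10.32 = 51.60/hr
ρ = λ/(cμ) = 61.26/51.60 = 1.1872
Stable ⇔ ρ < 1: NO
Spare capacity = cμ − λ = 51.60 − 61.26 = -9.66/hr

Final: ρ = 1.1872; unstable; margin = -9.66/hr


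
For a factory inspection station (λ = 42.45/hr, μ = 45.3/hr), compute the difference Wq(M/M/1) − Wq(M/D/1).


ρ = 42.45/45.3 = 0.9371
Wq(M/M/1) = ρ/(μ−λ) = 0.9371/2.85 = 0.32880 hr
Wq(M/D/1) = ρ/(2(μ−λ)) = 0.16440 hr
Savings = 0.32880 − 0.16440 = 0.16440 hr

Final: 0.16440 hr


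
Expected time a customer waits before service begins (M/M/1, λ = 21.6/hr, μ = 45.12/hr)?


ρ = 21.6/45.12 = 0.4787
Wq = ρ/(μ−λ) = 0.4787/(45.12 − 21.6) = 0.4787/23.52 = 0.02035 hr

Final: 0.02035 hr


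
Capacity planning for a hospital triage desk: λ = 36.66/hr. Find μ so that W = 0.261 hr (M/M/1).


W = 1/(μ−λ) ⇒ μ − λ = 1/W = 1/0.261 = 3.8314
μ = λ + 1/W = 36.66 + 3.8314 = 40.4914 per hr

Final: 40.4914 /hr


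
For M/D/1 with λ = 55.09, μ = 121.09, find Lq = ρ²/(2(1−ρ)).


ρ = 55.09/121.09 = 0.4550
M/D/1: Lq = ρ²/(2(1−ρ)) = 0.2070/(2·0.5450) = 0.18987

Final: 0.18987


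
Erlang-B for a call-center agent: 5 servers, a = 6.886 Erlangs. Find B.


B(c,a) = (a^c/c!) / Σ_{k=0}^{c} a^k/k!
a^5/5! = 129.019052
Σ terms (k=0..5): 1.00000 + 6.88600 + 23.70850 + 54.41891 + 93.68215 + 129.01905 = 308.714602
B = 129.019052/308.714602 = 0.417923

Final: 0.417923


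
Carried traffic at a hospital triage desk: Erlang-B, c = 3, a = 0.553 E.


B(3,0.553) = 0.016254 (Erlang-B)
Carried load = a(1 − B) = 0.553·(1 − 0.016254) = 0.553·0.983746 = 0.5440 E

Final: 0.5440 Erlangs


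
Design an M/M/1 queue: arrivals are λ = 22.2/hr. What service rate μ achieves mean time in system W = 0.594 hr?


W = 1/(μ−λ) ⇒ μ − λ = 1/W = 1/0.594 = 1.6835
μ = λ + 1/W = 22.2 + 1.6835 = 23.8835 per hr

Final: 23.8835 /hr


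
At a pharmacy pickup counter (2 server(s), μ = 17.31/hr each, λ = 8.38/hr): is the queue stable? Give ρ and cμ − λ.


Total capacity cμ = 2·17.31 = 34.62/hr
ρ = λ/(cμ) = 8.38/34.62 = 0.2421
Stable ⇔ ρ < 1: YES
Spare capacity = cμ − λ = 34.62 − 8.38 = 26.24/hr

Final: ρ = 0.2421; stable; margin = 26.24/hr


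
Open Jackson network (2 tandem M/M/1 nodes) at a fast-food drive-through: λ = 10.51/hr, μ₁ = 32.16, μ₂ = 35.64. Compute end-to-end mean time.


Each node sees arrival rate λ = 10.51/hr (tandem ⇒ throughput preserved).
W₁ = 1/(μ₁−λ) = 1/(32.16−10.51) = 0.04619 hr
W₂ = 1/(μ₂−λ) = 1/(35.64−10.51) = 0.03979 hr
W_total = W₁ + W₂ = 0.04619 + 0.03979 = 0.08598 hr

Final: 0.08598 hr


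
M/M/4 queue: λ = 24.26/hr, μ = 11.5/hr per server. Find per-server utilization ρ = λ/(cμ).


ρ = λ/(cμ) = 24.26/(4·11.5) = 24.26/46.00 = 0.5274

Final: 0.5274


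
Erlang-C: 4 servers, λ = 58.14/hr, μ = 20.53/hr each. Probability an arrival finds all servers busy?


a = λ/μ = 2.8320; ρ = a/4 = 0.7080
P₀ = 0.048065 (from M/M/c formula)
C(c,a) = [a^c/(c!(1−ρ))]·P₀ = [64.31974/(24·0.2920)]·0.048065
= 9.17768·0.048065 = 0.441129

Final: 0.441129


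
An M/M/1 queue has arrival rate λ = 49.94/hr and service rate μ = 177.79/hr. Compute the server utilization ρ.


ρ = λ/μ = 49.94/177.79 = 0.2809

Final: 0.2809


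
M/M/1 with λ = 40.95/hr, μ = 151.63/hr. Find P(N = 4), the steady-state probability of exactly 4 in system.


ρ = 40.95/151.63 = 0.2701
P_n = (1−ρ)·ρ^n = (1 − 0.2701)·0.2701^4 = 0.7299·0.005320 = 0.003883

Final: 0.003883


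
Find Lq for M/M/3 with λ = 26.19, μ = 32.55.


a = λ/μ = 0.8046; ρ = a/3 = 0.2682
P₀ = 0.445050
Lq = P₀·a^c·ρ / (c!·(1−ρ)²) = 0.445050·0.52090·0.2682/(6·0.53553)
= 0.01935

Final: 0.01935


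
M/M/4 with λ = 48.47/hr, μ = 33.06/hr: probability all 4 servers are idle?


a = λ/μ = 48.47/33.06 = 1.4661; ρ = a/c = 0.3665
Σ_{k=0}^{3} a^k/k! (terms k=0..3) = 1.00000 + 1.46612 + 1.07476 + 0.52524 = 4.06612
Tail: a^4/(4!(1−ρ)) = 4.62041/(24·0.6335) = 0.30391
P₀ = 1/(4.06612 + 0.30391) = 1/4.37003 = 0.228831

Final: 0.228831


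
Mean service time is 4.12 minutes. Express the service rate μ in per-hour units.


μ = 1/(service time) in consistent units.
1 hour = 60 min, so μ = 60/4.12 = 14.5631 per hour

Final: 14.5631 /hr


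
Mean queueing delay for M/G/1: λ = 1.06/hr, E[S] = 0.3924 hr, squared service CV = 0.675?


ρ = λ·E[S] = 1.06·0.3924 = 0.4159
E[S²] = E[S]²(1+C_s²) = 0.3924²·(1+0.675) = 0.257913
Wq = λ·E[S²]/(2(1−ρ)) = 1.06·0.257913/(2·0.5841) = 0.23404 hr

Final: 0.23404 hr


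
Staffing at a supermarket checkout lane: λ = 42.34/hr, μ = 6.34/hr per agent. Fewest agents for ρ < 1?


Stability requires cμ > λ ⇔ c > λ/μ.
λ/μ = 42.34/6.34 = 6.6782
Minimum integer c = ⌊6.6782⌋ + 1 = 7
Check: 7·6.34 = 44.38 > 42.34, while 6·6.34 = 38.04 ≤ 42.34

Final: 7 servers


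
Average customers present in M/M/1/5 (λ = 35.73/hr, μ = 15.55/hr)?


ρ = 35.73/15.55 = 2.2977
L = ρ[1 − (K+1)ρ^K + Kρ^(K+1)] / [(1−ρ)(1−ρ^(K+1))]
Numerator: 2.2977·(1 − 6·64.049112 + 5·147.168796) = 810.069887
Denominator: (-1.2977)·(-146.168796) = 189.690438
L = 810.069887/189.690438 = 4.2705

Final: 4.2705


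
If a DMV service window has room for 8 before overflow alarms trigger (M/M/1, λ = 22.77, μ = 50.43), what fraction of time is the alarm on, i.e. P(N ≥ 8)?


ρ = 22.77/50.43 = 0.4515
P(N ≥ n) = ρ^n = 0.4515^8 = 0.001727

Final: 0.001727


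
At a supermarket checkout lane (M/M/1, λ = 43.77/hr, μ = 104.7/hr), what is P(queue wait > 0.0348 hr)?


ρ = 43.77/104.7 = 0.4181
P(Wq > t) = ρ·e^{−(μ−λ)t} = 0.4181·e^{−2.1204}
= 0.4181·0.119988 = 0.050161

Final: 0.050161


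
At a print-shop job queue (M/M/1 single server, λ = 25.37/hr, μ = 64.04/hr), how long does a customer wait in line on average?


ρ = 25.37/64.04 = 0.3962
Wq = ρ/(μ−λ) = 0.3962/(64.04 − 25.37) = 0.3962/38.67 = 0.01024 hr

Final: 0.01024 hr


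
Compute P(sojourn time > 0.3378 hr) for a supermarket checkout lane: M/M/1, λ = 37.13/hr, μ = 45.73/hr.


W ~ Exponential(μ−λ) for M/M/1.
μ − λ = 45.73 − 37.13 = 8.6000
P(W > t) = e^{−(μ−λ)t} = e^{−2.9051} = 0.054744

Final: 0.054744


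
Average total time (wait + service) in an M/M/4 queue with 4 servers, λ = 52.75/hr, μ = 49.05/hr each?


a = 1.0754; ρ = 0.2689; P₀ = 0.340456
Lq = P₀·a^c·ρ/(c!(1−ρ)²) = 0.009543
Wq = Lq/λ = 0.009543/52.75 = 0.0001809 hr
W = Wq + 1/μ = 0.0001809 + 0.02039 = 0.02057 hr

Final: 0.02057 hr


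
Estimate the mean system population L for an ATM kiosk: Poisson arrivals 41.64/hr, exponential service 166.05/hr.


ρ = λ/μ = 41.64/166.05 = 0.2508
L = ρ/(1−ρ) = 0.2508/(1 − 0.2508) = 0.2508/0.7492 = 0.3347

Final: 0.3347


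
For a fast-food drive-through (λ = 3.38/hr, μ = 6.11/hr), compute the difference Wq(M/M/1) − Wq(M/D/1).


ρ = 3.38/6.11 = 0.5532
Wq(M/M/1) = ρ/(μ−λ) = 0.5532/2.73 = 0.20263 hr
Wq(M/D/1) = ρ/(2(μ−λ)) = 0.10132 hr
Savings = 0.20263 − 0.10132 = 0.10132 hr

Final: 0.10132 hr


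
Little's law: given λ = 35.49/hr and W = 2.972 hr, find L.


L = λW = 35.49·2.972 = 105.4763

Final: 105.4763


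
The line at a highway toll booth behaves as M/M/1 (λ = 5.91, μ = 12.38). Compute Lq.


ρ = 5.91/12.38 = 0.4774
Lq = ρ²/(1−ρ) = 0.2279/0.5226 = 0.4361

Final: 0.4361


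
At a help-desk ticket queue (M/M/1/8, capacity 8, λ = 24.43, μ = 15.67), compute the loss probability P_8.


ρ = λ/μ = 24.43/15.67 = 1.5590
P_K = (1−ρ)ρ^K/(1−ρ^(K+1)) = (-0.5590·34.900831)/(1 − 54.411442)
= -19.510611/-53.411442 = 0.365289

Final: 0.365289


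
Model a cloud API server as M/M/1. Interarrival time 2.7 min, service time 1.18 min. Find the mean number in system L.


λ = 60/2.7 = 22.2222 /hr
μ = 60/1.18 = 50.8475 /hr
ρ = λ/μ = 22.2222/50.8475 = 0.4370
L = ρ/(1−ρ) = 0.4370/0.5630 = 0.7763

Final: 0.7763


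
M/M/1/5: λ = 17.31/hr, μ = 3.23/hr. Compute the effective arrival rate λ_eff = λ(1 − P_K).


ρ = 5.3591; P_K = (1−ρ)ρ^5/(1−ρ^6) = 0.813437
λ_eff = λ(1 − P_K) = 17.31·(1 − 0.813437) = 17.31·0.186563 = 3.2294 /hr

Final: 3.2294 /hr


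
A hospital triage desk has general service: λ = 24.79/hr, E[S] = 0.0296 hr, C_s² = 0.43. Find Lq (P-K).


ρ = λ·E[S] = 24.79·0.0296 = 0.7338
Lq = ρ²(1+C_s²)/(2(1−ρ)) = 0.5384·(1+0.43)/(2·0.2662)
= 0.5384·1.4300/0.5324 = 1.44613

Final: 1.44613


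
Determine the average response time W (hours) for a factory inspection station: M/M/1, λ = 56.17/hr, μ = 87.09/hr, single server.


W = 1/(μ−λ) = 1/(87.09 − 56.17) = 1/30.92 = 0.03234 hr

Final: 0.03234 hr


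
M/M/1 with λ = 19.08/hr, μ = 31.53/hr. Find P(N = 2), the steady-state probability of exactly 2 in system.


ρ = 19.08/31.53 = 0.6051
P_n = (1−ρ)·ρ^n = (1 − 0.6051)·0.6051^2 = 0.3949·0.366192 = 0.144595

Final: 0.144595


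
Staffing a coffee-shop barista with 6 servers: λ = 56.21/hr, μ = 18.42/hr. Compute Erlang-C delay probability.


a = λ/μ = 3.0516; ρ = a/6 = 0.5086
P₀ = 0.046416 (from M/M/c formula)
C(c,a) = [a^c/(c!(1−ρ))]·P₀ = [807.50228/(720·0.4914)]·0.046416
= 2.28230·0.046416 = 0.105935

Final: 0.105935


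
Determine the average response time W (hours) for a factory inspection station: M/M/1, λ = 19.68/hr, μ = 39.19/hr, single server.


W = 1/(μ−λ) = 1/(39.19 − 19.68) = 1/19.51 = 0.05126 hr

Final: 0.05126 hr


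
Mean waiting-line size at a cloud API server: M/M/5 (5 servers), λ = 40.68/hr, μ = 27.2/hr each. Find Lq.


a = λ/μ = 1.4956; ρ = a/5 = 0.2991
P₀ = 0.223765
Lq = P₀·a^c·ρ / (c!·(1−ρ)²) = 0.223765·7.48273·0.2991/(120·0.49124)
= 0.008496

Final: 0.008496


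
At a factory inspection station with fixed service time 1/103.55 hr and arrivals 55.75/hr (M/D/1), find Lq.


ρ = 55.75/103.55 = 0.5384
M/D/1: Lq = ρ²/(2(1−ρ)) = 0.2899/(2·0.4616) = 0.31397

Final: 0.31397


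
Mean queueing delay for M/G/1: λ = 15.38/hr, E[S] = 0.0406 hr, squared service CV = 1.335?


ρ = λ·E[S] = 15.38·0.0406 = 0.6244
E[S²] = E[S]²(1+C_s²) = 0.0406²·(1+1.335) = 0.003849
Wq = λ·E[S²]/(2(1−ρ)) = 15.38·0.003849/(2·0.3756) = 0.07881 hr

Final: 0.07881 hr


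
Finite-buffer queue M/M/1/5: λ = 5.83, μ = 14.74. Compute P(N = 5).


ρ = λ/μ = 5.83/14.74 = 0.3955
P_K = (1−ρ)ρ^K/(1−ρ^(K+1)) = (0.6045·0.009680)/(1 − 0.003828)
= 0.005851/0.996172 = 0.005874

Final: 0.005874


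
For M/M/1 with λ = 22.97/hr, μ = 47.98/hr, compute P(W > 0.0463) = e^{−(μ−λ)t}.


W ~ Exponential(μ−λ) for M/M/1.
μ − λ = 47.98 − 22.97 = 25.0100
P(W > t) = e^{−(μ−λ)t} = e^{−1.1580} = 0.314125

Final: 0.314125


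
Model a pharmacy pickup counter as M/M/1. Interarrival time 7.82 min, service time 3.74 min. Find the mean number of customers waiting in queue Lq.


λ = 60/7.82 = 7.6726 /hr
μ = 60/3.74 = 16.0428 /hr
ρ = λ/μ = 7.6726/16.0428 = 0.4783
Lq = ρ²/(1−ρ) = 0.2287/0.5217 = 0.4384

Final: 0.4384


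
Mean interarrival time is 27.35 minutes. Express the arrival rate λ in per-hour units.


λ = 1/(interarrival time) in consistent units.
1 hour = 60 min, so λ = 60/27.35 = 2.1938 per hour

Final: 2.1938 /hr


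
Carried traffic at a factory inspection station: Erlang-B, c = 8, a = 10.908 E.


B(8,10.908) = 0.378862 (Erlang-B)
Carried load = a(1 − B) = 10.908·(1 − 0.378862) = 10.908·0.621138 = 6.7754 E

Final: 6.7754 Erlangs


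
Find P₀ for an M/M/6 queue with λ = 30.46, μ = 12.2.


a = λ/μ = 30.46/12.2 = 2.4967; ρ = a/c = 0.4161
Σ_{k=0}^{5} a^k/k! (terms k=0..5) = 1.00000 + 2.49672 + 3.11681 + 2.59393 + 1.61908 + 0.80848 = 11.63503
Tail: a^6/(6!(1−ρ)) = 242.22581/(720·0.5839) = 0.57619
P₀ = 1/(11.63503 + 0.57619) = 1/12.21121 = 0.081892

Final: 0.081892


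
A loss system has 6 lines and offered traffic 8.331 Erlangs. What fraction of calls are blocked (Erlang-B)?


B(c,a) = (a^c/c!) / Σ_{k=0}^{c} a^k/k!
a^6/6! = 464.355197
Σ terms (k=0..6): 1.00000 + 8.33100 + 34.70278 + 96.36962 + 200.71383 + 334.42938 + 464.35520 = 1139.901810
B = 464.355197/1139.901810 = 0.407364

Final: 0.407364


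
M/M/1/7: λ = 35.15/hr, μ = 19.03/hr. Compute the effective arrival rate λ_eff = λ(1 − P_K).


ρ = 1.8471; P_K = (1−ρ)ρ^7/(1−ρ^8) = 0.462016
λ_eff = λ(1 − P_K) = 35.15·(1 − 0.462016) = 35.15·0.537984 = 18.9101 /hr

Final: 18.9101 /hr


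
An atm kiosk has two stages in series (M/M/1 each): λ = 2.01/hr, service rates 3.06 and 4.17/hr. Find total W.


Each node sees arrival rate λ = 2.01/hr (tandem ⇒ throughput preserved).
W₁ = 1/(μ₁−λ) = 1/(3.06−2.01) = 0.95238 hr
W₂ = 1/(μ₂−λ) = 1/(4.17−2.01) = 0.46296 hr
W_total = W₁ + W₂ = 0.95238 + 0.46296 = 1.41534 hr

Final: 1.41534 hr


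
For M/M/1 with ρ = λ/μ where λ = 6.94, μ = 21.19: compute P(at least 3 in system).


ρ = 6.94/21.19 = 0.3275
P(N ≥ n) = ρ^n = 0.3275^3 = 0.035131

Final: 0.035131


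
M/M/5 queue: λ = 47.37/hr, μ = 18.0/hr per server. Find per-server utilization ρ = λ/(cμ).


ρ = λ/(cμ) = 47.37/(5·18.0) = 47.37/90.00 = 0.5263

Final: 0.5263


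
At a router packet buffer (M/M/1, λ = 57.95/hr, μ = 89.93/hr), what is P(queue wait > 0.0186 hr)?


ρ = 57.95/89.93 = 0.6444
P(Wq > t) = ρ·e^{−(μ−λ)t} = 0.6444·e^{−0.5948}
= 0.6444·0.551657 = 0.355483

Final: 0.355483


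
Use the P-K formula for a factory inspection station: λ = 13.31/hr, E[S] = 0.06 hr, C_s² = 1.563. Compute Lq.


ρ = λ·E[S] = 13.31·0.06 = 0.7986
Lq = ρ²(1+C_s²)/(2(1−ρ)) = 0.6378·(1+1.563)/(2·0.2014)
= 0.6378·2.5630/0.4028 = 4.05805

Final: 4.05805


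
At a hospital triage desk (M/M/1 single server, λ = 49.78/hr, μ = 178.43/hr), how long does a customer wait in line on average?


ρ = 49.78/178.43 = 0.2790
Wq = ρ/(μ−λ) = 0.2790/(178.43 − 49.78) = 0.2790/128.65 = 0.002169 hr

Final: 0.002169 hr


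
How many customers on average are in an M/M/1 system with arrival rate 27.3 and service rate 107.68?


ρ = λ/μ = 27.3/107.68 = 0.2535
L = ρ/(1−ρ) = 0.2535/(1 − 0.2535) = 0.2535/0.7465 = 0.3396

Final: 0.3396


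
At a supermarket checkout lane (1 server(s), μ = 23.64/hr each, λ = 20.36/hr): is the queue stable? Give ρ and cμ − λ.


Total capacity cμ = 1·23.64 = 23.64/hr
ρ = λ/(cμ) = 20.36/23.64 = 0.8613
Stable ⇔ ρ < 1: YES
Spare capacity = cμ − λ = 23.64 − 20.36 = 3.28/hr

Final: ρ = 0.8613; stable; margin = 3.28/hr


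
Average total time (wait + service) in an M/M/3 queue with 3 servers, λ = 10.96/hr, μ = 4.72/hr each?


a = 2.3220; ρ = 0.7740; P₀ = 0.065567
Lq = P₀·a^c·ρ/(c!(1−ρ)²) = 2.07356
Wq = Lq/λ = 2.07356/10.96 = 0.18919 hr
W = Wq + 1/μ = 0.18919 + 0.21186 = 0.40106 hr

Final: 0.40106 hr


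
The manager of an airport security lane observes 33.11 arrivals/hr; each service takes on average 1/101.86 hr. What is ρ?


ρ = λ/μ = 33.11/101.86 = 0.3251

Final: 0.3251


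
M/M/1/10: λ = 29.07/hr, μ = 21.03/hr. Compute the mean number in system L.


ρ = 29.07/21.03 = 1.3823
L = ρ[1 − (K+1)ρ^K + Kρ^(K+1)] / [(1−ρ)(1−ρ^(K+1))]
Numerator: 1.3823·(1 − 11·25.471680 + 10·35.209783) = 100.783396
Denominator: (-0.3823)·(-34.209783) = 13.078776
L = 100.783396/13.078776 = 7.7059

Final: 7.7059


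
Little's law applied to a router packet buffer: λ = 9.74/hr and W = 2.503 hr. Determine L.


L = λW = 9.74·2.503 = 24.3792

Final: 24.3792


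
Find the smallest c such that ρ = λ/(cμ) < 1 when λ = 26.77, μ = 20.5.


Stability requires cμ > λ ⇔ c > λ/μ.
λ/μ = 26.77/20.5 = 1.3059
Minimum integer c = ⌊1.3059⌋ + 1 = 2
Check: 2·20.5 = 41.00 > 26.77, while 1·20.5 = 20.50 ≤ 26.77

Final: 2 servers


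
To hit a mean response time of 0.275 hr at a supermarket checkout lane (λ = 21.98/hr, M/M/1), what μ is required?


W = 1/(μ−λ) ⇒ μ − λ = 1/W = 1/0.275 = 3.6364
μ = λ + 1/W = 21.98 + 3.6364 = 25.6164 per hr

Final: 25.6164 /hr


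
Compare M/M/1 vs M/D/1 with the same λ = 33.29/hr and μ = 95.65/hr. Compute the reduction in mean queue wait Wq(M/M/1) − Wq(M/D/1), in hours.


ρ = 33.29/95.65 = 0.3480
Wq(M/M/1) = ρ/(μ−λ) = 0.3480/62.36 = 0.005581 hr
Wq(M/D/1) = ρ/(2(μ−λ)) = 0.002791 hr
Savings = 0.005581 − 0.002791 = 0.002791 hr

Final: 0.002791 hr


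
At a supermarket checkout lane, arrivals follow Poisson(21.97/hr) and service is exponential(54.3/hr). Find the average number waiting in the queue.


ρ = 21.97/54.3 = 0.4046
Lq = ρ²/(1−ρ) = 0.1637/0.5954 = 0.2750

Final: 0.2750


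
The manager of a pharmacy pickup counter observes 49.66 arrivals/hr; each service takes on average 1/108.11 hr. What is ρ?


ρ = λ/μ = 49.66/108.11 = 0.4593

Final: 0.4593


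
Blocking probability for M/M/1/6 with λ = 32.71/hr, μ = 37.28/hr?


ρ = λ/μ = 32.71/37.28 = 0.8774
P_K = (1−ρ)ρ^K/(1−ρ^(K+1)) = (0.1226·0.456276)/(1 − 0.400343)
= 0.055933/0.599657 = 0.093275

Final: 0.093275


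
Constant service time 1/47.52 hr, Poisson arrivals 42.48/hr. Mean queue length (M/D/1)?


ρ = 42.48/47.52 = 0.8939
M/D/1: Lq = ρ²/(2(1−ρ)) = 0.7991/(2·0.1061) = 3.76732

Final: 3.76732


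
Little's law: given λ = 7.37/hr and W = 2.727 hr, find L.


L = λW = 7.37·2.727 = 20.0980

Final: 20.0980


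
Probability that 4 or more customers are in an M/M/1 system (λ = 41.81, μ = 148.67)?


ρ = 41.81/148.67 = 0.2812
P(N ≥ n) = ρ^n = 0.2812^4 = 0.006255

Final: 0.006255


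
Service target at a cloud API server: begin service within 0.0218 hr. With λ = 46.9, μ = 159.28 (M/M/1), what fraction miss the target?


ρ = 46.9/159.28 = 0.2945
P(Wq > t) = ρ·e^{−(μ−λ)t} = 0.2945·e^{−2.4499}
= 0.2945·0.086304 = 0.025412

Final: 0.025412


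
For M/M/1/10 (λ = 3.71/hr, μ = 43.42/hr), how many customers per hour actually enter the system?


ρ = 0.08544; P_K = (1−ρ)ρ^10/(1−ρ^11) = 1.897e-11
λ_eff = λ(1 − P_K) = 3.71·(1 − 1.897e-11) = 3.71·1.000000 = 3.7100 /hr

Final: 3.7100 /hr


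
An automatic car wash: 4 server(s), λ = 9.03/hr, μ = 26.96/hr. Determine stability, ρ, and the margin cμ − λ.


Total capacity cμ = 4·26.96 = 107.84/hr
ρ = λ/(cμ) = 9.03/107.84 = 0.08374
Stable ⇔ ρ < 1: YES
Spare capacity = cμ − λ = 107.84 − 9.03 = 98.81/hr

Final: ρ = 0.08374; stable; margin = 98.81/hr


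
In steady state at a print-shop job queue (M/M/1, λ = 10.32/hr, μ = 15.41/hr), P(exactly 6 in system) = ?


ρ = 10.32/15.41 = 0.6697
P_n = (1−ρ)·ρ^n = (1 − 0.6697)·0.6697^6 = 0.3303·0.090212 = 0.029797

Final: 0.029797


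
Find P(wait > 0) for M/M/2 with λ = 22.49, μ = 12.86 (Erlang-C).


a = λ/μ = 1.7488; ρ = a/2 = 0.8744
P₀ = 0.066999 (from M/M/c formula)
C(c,a) = [a^c/(c!(1−ρ))]·P₀ = [3.05842/(2·0.1256)]·0.066999
= 12.17686·0.066999 = 0.815832

Final: 0.815832


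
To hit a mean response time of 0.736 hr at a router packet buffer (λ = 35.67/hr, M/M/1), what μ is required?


W = 1/(μ−λ) ⇒ μ − λ = 1/W = 1/0.736 = 1.3587
μ = λ + 1/W = 35.67 + 1.3587 = 37.0287 per hr

Final: 37.0287 /hr
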